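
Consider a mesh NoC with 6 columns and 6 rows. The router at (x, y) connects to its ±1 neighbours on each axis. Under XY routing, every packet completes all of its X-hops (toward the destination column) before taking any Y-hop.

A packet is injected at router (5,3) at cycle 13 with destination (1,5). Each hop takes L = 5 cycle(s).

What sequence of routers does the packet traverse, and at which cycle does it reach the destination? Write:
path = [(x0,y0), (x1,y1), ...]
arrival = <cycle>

path = [(5,3), (4,3), (3,3), (2,3), (1,3), (1,4), (1,5)]
arrival = 43

  0. router=(5,3) cycle=13 (inject)
  1. router=(4,3) cycle=18 dir=W
  2. router=(3,3) cycle=23 dir=W
  3. router=(2,3) cycle=28 dir=W
  4. router=(1,3) cycle=33 dir=W
  5. router=(1,4) cycle=38 dir=N
  6. router=(1,5) cycle=43 dir=N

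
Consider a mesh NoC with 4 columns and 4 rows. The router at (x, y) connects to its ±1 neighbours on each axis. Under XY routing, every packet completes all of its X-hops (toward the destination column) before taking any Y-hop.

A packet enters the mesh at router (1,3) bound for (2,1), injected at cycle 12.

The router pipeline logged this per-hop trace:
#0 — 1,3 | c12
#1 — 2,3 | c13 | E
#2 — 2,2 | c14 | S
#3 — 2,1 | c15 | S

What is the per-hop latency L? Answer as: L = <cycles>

L = 1

Between hops 0 and 1 the cycle counter advances 13 − 12 = 1.
One hop costs L cycles, so L = 1.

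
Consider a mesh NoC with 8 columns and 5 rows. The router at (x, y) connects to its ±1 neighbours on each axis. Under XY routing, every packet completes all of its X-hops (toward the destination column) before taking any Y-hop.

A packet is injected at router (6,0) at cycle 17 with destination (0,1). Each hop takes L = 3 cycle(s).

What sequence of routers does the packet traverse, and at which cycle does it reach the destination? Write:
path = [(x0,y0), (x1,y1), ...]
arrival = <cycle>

[0] x=6 y=0 t=17
[1] x=5 y=0 t=20 →W
[2] x=4 y=0 t=23 →W
[3] x=3 y=0 t=26 →W
[4] x=2 y=0 t=29 →W
[5] x=1 y=0 t=32 →W
[6] x=0 y=0 t=35 →W
[7] x=0 y=1 t=38 →N

path = [(6,0), (5,0), (4,0), (3,0), (2,0), (1,0), (0,0), (0,1)]
arrival = 38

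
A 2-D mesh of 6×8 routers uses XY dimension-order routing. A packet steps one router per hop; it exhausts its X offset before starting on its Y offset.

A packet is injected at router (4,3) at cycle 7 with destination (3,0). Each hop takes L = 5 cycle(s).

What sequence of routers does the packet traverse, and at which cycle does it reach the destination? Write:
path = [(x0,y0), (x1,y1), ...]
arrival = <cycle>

t=7: at (4,3)
t=12: at (3,3) after W
t=17: at (3,2) after S
t=22: at (3,1) after S
t=27: at (3,0) after S

path = [(4,3), (3,3), (3,2), (3,1), (3,0)]
arrival = 27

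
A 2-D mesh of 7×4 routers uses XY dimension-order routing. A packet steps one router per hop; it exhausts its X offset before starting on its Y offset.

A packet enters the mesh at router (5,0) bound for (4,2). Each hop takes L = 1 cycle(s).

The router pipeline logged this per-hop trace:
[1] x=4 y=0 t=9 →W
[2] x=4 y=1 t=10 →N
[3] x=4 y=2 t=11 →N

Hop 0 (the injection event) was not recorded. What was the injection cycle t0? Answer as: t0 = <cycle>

The first recorded entry is hop 1 at cycle 9.
Subtract one hop: t0 = 9 − 1 = 8.

t0 = 8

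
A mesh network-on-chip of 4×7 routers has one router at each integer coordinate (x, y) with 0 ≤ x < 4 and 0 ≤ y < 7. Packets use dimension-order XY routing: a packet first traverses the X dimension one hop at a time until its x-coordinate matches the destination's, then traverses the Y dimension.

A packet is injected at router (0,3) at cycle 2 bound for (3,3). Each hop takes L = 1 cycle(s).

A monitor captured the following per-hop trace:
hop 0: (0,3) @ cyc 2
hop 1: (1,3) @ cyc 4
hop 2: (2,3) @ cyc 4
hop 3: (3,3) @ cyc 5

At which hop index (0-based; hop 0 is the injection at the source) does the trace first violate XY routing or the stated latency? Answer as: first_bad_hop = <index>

  1: Δx=+1 Δy=+0 Δt=2 [BAD: Δcyc=2≠L]

first_bad_hop = 1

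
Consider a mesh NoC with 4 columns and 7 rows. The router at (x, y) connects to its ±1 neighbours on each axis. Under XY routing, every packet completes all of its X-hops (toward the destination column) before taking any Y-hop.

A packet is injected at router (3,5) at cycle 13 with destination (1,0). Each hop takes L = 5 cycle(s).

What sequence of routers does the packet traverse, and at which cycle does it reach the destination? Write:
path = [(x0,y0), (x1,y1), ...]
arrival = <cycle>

t=13: at (3,5)
t=18: at (2,5) after W
t=23: at (1,5) after W
t=28: at (1,4) after S
t=33: at (1,3) after S
t=38: at (1,2) after S
t=43: at (1,1) after S
t=48: at (1,0) after S

path = [(3,5), (2,5), (1,5), (1,4), (1,3), (1,2), (1,1), (1,0)]
arrival = 48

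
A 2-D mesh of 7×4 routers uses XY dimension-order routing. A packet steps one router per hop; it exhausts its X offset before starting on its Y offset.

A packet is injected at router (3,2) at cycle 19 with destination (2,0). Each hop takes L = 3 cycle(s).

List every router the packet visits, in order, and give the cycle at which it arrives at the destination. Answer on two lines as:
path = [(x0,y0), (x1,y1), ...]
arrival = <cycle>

path = [(3,2), (2,2), (2,1), (2,0)]
arrival = 28

src (3,2)  cyc=19
W→(2,2)  cyc=22
S→(2,1)  cyc=25
S→(2,0)  cyc=28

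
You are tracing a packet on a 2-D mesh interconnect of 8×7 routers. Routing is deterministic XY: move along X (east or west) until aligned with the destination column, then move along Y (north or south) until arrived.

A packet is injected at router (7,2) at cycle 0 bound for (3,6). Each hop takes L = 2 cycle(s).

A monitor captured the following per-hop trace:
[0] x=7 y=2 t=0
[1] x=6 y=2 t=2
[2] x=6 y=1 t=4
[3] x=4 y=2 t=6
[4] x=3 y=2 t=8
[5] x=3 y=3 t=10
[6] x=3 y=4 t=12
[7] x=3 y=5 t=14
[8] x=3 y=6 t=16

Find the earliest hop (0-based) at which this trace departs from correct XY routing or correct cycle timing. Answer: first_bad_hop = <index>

first_bad_hop = 2

hop 1: step (-1,+0), +2 cyc — ok
hop 2: step (+0,-1), +2 cyc — BAD: Y-move but x=6≠3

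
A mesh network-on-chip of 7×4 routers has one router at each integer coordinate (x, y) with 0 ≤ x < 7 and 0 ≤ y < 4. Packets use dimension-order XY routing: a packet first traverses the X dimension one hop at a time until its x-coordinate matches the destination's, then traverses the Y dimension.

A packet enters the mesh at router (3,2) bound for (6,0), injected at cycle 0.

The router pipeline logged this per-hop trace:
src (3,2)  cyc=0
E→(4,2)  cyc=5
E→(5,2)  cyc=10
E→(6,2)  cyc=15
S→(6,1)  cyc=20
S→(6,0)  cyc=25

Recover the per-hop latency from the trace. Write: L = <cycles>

L = 5

cyc[1] − cyc[0] = 5 − 0 = 5.
Each hop adds L, hence L = 5.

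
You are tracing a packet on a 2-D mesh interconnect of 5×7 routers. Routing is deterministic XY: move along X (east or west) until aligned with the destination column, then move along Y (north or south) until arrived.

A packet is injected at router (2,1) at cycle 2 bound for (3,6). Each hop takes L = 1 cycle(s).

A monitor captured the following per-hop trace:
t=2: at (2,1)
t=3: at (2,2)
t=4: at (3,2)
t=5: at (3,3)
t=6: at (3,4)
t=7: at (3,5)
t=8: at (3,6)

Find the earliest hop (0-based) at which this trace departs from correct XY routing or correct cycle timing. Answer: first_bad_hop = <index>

first_bad_hop = 1

check 1→ d=(0,1) cyc+1: BAD: Y-move but x=2≠3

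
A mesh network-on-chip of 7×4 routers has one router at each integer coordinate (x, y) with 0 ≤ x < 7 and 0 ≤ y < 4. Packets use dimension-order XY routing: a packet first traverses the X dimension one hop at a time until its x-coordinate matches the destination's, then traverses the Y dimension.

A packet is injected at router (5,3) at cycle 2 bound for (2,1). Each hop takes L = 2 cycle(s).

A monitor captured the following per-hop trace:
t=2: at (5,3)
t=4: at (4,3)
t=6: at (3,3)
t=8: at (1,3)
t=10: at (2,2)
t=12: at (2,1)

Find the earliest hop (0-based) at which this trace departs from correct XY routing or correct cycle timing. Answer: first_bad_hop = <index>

[1] (-1,+0) / 2c ⇒ ok
[2] (-1,+0) / 2c ⇒ ok
[3] (-2,+0) / 2c ⇒ BAD: non-unit step

first_bad_hop = 3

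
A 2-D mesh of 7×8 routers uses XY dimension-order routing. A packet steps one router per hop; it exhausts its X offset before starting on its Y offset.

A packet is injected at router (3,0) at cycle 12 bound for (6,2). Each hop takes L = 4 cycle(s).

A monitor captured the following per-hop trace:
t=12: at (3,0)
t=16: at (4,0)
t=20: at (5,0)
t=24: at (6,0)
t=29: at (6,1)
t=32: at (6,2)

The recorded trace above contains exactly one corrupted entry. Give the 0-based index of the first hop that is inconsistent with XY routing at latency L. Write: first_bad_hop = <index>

first_bad_hop = 4

hop 1: step (+1,+0), +4 cyc — ok
hop 2: step (+1,+0), +4 cyc — ok
hop 3: step (+1,+0), +4 cyc — ok
hop 4: step (+0,+1), +5 cyc — BAD: Δcyc=5≠L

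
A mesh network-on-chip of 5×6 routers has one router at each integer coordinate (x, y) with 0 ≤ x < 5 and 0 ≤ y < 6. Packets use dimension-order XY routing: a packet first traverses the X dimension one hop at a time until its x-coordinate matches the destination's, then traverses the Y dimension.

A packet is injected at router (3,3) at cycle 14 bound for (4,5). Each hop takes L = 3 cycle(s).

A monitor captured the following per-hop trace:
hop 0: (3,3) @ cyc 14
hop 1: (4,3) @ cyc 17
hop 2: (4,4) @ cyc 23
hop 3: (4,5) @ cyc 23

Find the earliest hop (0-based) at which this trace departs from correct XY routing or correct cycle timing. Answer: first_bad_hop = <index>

  1: Δx=+1 Δy=+0 Δt=3 [ok]
  2: Δx=+0 Δy=+1 Δt=6 [BAD: Δcyc=6≠L]

first_bad_hop = 2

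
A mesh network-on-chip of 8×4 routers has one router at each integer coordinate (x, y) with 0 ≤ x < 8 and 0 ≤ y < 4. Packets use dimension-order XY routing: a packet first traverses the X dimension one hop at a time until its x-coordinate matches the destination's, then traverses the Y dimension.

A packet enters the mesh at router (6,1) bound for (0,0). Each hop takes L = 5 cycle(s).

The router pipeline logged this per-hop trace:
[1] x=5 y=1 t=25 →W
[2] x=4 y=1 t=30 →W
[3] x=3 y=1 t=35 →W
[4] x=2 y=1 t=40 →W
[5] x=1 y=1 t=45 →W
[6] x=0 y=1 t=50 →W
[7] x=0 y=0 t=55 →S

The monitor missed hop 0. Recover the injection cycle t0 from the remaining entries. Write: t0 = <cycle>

t0 = 20

At hop 1 the cycle is 25; in general cyc_k = t0 + kL.
So t0 = 25 − 1·5 = 20.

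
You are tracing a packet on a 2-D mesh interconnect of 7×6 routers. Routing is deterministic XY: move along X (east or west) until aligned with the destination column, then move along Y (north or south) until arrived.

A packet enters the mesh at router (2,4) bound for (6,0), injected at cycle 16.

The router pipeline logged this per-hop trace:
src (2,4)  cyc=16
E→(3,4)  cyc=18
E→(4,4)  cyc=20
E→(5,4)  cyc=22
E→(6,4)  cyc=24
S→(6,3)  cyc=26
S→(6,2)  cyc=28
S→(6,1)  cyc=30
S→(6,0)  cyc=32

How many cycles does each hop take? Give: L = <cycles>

L = 2

Between hops 0 and 1 the cycle counter advances 18 − 16 = 2.
That increment is L by definition: L = 2.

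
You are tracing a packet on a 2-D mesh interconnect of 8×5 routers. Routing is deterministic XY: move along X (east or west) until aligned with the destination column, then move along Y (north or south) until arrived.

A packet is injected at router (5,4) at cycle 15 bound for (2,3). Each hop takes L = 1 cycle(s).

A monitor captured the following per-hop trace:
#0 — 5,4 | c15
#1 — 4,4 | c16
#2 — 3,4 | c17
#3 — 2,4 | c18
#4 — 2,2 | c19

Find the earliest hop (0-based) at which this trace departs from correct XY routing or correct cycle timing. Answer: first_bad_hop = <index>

hop 1: step (-1,+0), +1 cyc — ok
hop 2: step (-1,+0), +1 cyc — ok
hop 3: step (-1,+0), +1 cyc — ok
hop 4: step (+0,-2), +1 cyc — BAD: non-unit step

first_bad_hop = 4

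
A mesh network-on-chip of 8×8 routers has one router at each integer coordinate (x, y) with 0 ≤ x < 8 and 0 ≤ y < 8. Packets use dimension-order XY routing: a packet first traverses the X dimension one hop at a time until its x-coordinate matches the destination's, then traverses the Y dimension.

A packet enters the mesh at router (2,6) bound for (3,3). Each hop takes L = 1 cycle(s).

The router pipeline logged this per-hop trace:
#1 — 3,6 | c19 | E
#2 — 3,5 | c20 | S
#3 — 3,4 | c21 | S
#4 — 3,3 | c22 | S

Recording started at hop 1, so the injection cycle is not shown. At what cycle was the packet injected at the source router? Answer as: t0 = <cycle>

At hop 1 the cycle is 19; in general cyc_k = t0 + kL.
Subtract one hop: t0 = 19 − 1 = 18.

t0 = 18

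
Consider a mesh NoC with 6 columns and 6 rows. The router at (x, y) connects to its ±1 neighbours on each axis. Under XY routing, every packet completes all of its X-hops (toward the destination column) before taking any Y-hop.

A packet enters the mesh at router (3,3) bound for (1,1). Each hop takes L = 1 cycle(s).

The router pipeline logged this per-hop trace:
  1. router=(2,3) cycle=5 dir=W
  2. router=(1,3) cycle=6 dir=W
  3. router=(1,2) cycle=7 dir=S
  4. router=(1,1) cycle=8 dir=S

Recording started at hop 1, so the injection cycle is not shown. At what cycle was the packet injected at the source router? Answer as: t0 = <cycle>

t0 = 4

The first recorded entry is hop 1 at cycle 5.
t0 = cyc[1] − L = 5 − 1 = 4.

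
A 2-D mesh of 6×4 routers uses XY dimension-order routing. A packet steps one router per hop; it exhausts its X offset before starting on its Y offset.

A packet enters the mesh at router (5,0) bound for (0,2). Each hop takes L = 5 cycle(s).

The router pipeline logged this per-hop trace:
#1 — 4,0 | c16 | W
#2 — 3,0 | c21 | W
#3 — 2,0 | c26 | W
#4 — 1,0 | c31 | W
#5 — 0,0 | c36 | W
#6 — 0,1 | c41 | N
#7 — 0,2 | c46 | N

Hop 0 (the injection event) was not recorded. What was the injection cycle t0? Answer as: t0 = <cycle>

Hop 1 reached at cycle 16; hop k is at t0 + k·L.
t0 = cyc[1] − L = 16 − 5 = 11.

t0 = 11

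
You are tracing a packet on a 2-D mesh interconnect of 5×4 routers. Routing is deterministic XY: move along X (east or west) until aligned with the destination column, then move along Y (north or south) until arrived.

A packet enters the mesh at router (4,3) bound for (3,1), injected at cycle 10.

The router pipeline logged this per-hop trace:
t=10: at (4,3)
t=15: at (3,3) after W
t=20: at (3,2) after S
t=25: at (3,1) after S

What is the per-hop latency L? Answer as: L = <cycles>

L = 5

cyc[1] − cyc[0] = 15 − 10 = 5.
One hop costs L cycles, so L = 5.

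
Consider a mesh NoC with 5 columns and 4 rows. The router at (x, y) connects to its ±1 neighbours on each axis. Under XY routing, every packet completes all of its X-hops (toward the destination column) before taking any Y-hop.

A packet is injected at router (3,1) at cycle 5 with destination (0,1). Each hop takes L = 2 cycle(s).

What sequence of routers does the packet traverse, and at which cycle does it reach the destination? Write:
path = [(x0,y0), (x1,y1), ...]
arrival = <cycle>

[0] x=3 y=1 t=5
[1] x=2 y=1 t=7 →W
[2] x=1 y=1 t=9 →W
[3] x=0 y=1 t=11 →W

path = [(3,1), (2,1), (1,1), (0,1)]
arrival = 11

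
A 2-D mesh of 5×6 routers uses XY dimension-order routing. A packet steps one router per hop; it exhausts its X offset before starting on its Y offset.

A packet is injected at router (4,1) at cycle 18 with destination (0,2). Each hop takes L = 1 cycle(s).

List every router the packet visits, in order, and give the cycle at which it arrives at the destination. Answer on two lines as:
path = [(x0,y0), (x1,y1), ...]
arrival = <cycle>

#0 — 4,1 | c18
#1 — 3,1 | c19 | W
#2 — 2,1 | c20 | W
#3 — 1,1 | c21 | W
#4 — 0,1 | c22 | W
#5 — 0,2 | c23 | N

path = [(4,1), (3,1), (2,1), (1,1), (0,1), (0,2)]
arrival = 23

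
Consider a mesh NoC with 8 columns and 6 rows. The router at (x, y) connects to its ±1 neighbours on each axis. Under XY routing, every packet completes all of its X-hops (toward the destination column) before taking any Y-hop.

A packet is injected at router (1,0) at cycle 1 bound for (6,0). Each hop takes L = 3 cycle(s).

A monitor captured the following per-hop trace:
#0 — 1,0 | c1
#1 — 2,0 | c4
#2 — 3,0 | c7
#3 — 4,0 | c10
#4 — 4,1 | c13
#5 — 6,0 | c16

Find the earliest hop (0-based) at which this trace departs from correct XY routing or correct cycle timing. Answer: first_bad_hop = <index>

first_bad_hop = 4

[1] (+1,+0) / 3c ⇒ ok
[2] (+1,+0) / 3c ⇒ ok
[3] (+1,+0) / 3c ⇒ ok
[4] (+0,+1) / 3c ⇒ BAD: Y-move but x=4≠6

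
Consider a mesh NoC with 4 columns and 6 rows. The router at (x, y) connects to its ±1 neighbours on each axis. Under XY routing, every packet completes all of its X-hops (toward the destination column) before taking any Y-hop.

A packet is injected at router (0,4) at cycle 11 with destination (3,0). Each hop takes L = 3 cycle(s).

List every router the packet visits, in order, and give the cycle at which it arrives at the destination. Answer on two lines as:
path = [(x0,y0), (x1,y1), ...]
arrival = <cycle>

path = [(0,4), (1,4), (2,4), (3,4), (3,3), (3,2), (3,1), (3,0)]
arrival = 32

hop 0: (0,4) @ cyc 11
hop 1: (1,4) @ cyc 14  [E]
hop 2: (2,4) @ cyc 17  [E]
hop 3: (3,4) @ cyc 20  [E]
hop 4: (3,3) @ cyc 23  [S]
hop 5: (3,2) @ cyc 26  [S]
hop 6: (3,1) @ cyc 29  [S]
hop 7: (3,0) @ cyc 32  [S]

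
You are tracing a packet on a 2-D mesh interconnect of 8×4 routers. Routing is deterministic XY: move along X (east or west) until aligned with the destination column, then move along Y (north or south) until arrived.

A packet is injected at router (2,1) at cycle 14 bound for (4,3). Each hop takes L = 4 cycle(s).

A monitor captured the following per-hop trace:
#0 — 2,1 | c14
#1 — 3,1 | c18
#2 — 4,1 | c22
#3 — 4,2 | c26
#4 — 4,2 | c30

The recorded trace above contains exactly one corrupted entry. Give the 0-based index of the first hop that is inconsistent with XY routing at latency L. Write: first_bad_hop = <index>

check 1→ d=(1,0) cyc+4: ok
check 2→ d=(1,0) cyc+4: ok
check 3→ d=(0,1) cyc+4: ok
check 4→ d=(0,0) cyc+4: BAD: non-unit step

first_bad_hop = 4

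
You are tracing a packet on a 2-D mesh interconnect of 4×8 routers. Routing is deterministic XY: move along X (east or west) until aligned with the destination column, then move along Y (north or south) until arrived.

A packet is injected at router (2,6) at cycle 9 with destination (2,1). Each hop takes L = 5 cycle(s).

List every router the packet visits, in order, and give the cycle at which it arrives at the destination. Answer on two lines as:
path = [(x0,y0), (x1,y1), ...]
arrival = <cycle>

path = [(2,6), (2,5), (2,4), (2,3), (2,2), (2,1)]
arrival = 34

t=9: at (2,6)
t=14: at (2,5) after S
t=19: at (2,4) after S
t=24: at (2,3) after S
t=29: at (2,2) after S
t=34: at (2,1) after S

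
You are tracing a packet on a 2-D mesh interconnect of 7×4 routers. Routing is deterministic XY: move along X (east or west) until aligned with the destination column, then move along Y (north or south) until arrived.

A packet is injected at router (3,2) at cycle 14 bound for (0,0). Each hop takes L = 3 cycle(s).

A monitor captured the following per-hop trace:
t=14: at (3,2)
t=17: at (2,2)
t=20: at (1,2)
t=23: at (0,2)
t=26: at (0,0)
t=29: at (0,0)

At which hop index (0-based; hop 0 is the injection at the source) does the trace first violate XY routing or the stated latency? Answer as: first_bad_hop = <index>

[1] (-1,+0) / 3c ⇒ ok
[2] (-1,+0) / 3c ⇒ ok
[3] (-1,+0) / 3c ⇒ ok
[4] (+0,-2) / 3c ⇒ BAD: non-unit step

first_bad_hop = 4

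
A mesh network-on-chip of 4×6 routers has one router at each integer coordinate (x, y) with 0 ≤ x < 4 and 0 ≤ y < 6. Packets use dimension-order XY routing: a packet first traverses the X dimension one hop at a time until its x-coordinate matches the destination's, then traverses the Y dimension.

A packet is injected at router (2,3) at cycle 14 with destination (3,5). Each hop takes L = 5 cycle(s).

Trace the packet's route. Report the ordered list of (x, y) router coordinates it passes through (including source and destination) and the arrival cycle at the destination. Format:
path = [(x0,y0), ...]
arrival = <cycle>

hop 0: (2,3) @ cyc 14
hop 1: (3,3) @ cyc 19  [E]
hop 2: (3,4) @ cyc 24  [N]
hop 3: (3,5) @ cyc 29  [N]

path = [(2,3), (3,3), (3,4), (3,5)]
arrival = 29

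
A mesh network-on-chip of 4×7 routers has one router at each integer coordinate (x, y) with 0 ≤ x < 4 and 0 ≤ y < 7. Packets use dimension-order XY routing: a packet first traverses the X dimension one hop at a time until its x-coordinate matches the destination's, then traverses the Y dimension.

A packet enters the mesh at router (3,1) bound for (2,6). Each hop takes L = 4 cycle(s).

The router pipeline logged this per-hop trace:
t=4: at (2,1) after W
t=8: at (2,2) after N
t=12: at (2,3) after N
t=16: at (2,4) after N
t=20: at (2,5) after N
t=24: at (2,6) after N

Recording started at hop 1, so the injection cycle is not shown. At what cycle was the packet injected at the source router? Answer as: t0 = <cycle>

t0 = 0

At hop 1 the cycle is 4; in general cyc_k = t0 + kL.
t0 = cyc[1] − L = 4 − 4 = 0.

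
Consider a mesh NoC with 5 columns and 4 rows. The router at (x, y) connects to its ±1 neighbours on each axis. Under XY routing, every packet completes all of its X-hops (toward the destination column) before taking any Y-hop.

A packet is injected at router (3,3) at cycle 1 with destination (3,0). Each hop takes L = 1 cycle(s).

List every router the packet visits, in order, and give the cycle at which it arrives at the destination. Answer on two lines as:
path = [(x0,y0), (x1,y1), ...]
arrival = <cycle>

hop 0: (3,3) @ cyc 1
hop 1: (3,2) @ cyc 2  [S]
hop 2: (3,1) @ cyc 3  [S]
hop 3: (3,0) @ cyc 4  [S]

path = [(3,3), (3,2), (3,1), (3,0)]
arrival = 4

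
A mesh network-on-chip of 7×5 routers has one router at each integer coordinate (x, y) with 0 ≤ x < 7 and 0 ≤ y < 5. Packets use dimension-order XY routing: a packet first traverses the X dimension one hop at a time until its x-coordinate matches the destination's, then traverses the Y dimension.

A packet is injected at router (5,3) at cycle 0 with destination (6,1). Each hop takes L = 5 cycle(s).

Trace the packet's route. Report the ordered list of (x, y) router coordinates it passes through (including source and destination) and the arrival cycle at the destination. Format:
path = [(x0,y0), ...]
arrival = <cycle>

path = [(5,3), (6,3), (6,2), (6,1)]
arrival = 15

hop 0: (5,3) @ cyc 0
hop 1: (6,3) @ cyc 5  [E]
hop 2: (6,2) @ cyc 10  [S]
hop 3: (6,1) @ cyc 15  [S]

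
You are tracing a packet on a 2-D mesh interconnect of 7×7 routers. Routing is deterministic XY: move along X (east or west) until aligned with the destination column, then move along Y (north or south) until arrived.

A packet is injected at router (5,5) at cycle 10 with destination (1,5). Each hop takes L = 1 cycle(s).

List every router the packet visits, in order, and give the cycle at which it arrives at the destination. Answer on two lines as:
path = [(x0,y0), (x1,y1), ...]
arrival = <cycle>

[0] x=5 y=5 t=10
[1] x=4 y=5 t=11 →W
[2] x=3 y=5 t=12 →W
[3] x=2 y=5 t=13 →W
[4] x=1 y=5 t=14 →W

path = [(5,5), (4,5), (3,5), (2,5), (1,5)]
arrival = 14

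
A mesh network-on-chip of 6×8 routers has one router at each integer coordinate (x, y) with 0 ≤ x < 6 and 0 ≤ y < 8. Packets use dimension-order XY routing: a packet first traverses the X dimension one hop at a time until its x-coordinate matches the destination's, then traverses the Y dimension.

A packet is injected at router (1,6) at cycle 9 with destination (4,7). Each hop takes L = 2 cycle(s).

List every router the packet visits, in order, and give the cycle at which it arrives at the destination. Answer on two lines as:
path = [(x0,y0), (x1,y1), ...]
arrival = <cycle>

path = [(1,6), (2,6), (3,6), (4,6), (4,7)]
arrival = 17

[0] x=1 y=6 t=9
[1] x=2 y=6 t=11 →E
[2] x=3 y=6 t=13 →E
[3] x=4 y=6 t=15 →E
[4] x=4 y=7 t=17 →N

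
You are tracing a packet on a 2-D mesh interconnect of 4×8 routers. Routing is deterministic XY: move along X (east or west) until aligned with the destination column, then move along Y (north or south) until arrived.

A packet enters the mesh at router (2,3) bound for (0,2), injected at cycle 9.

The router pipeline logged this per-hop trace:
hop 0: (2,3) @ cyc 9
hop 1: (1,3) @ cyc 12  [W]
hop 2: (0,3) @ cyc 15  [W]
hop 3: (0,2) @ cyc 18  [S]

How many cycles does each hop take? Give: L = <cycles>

L = 3

From hop 0 (9) to hop 1 (12): +3 cycles.
That increment is L by definition: L = 3.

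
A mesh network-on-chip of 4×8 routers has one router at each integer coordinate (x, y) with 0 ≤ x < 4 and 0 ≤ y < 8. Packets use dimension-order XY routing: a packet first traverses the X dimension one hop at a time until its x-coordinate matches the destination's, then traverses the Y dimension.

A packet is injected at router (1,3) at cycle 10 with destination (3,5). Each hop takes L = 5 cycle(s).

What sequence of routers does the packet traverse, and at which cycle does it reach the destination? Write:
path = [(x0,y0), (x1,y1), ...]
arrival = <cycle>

t=10: at (1,3)
t=15: at (2,3) after E
t=20: at (3,3) after E
t=25: at (3,4) after N
t=30: at (3,5) after N

path = [(1,3), (2,3), (3,3), (3,4), (3,5)]
arrival = 30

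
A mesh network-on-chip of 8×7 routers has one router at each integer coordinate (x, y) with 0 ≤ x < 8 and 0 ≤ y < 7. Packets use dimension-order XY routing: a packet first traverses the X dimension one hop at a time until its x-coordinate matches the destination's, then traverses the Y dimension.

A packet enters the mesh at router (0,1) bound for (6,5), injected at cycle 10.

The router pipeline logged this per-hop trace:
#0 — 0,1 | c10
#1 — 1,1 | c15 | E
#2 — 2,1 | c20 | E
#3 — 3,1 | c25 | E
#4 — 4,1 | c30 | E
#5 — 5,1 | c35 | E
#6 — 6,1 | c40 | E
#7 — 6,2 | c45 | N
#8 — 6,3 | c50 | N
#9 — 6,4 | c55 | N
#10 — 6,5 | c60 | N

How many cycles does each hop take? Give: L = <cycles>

L = 5

Δcyc across hop 0→1: 15 − 10 = 5.
Per-hop latency L = Δcyc = 5.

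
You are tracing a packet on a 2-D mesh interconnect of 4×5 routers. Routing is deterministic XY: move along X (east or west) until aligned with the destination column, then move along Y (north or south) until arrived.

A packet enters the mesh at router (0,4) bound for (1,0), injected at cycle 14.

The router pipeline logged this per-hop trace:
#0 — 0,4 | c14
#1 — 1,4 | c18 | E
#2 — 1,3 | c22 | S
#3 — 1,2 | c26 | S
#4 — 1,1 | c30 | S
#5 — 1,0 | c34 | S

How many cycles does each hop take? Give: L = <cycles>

Δcyc across hop 0→1: 18 − 14 = 4.
That increment is L by definition: L = 4.

L = 4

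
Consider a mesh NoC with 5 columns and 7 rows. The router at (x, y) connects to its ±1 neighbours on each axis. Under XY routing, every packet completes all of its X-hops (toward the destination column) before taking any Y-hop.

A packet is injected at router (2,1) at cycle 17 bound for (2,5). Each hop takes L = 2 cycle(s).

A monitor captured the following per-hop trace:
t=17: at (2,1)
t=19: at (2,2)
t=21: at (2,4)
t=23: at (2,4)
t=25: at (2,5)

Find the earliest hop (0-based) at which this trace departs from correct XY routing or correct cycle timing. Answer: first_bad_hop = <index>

first_bad_hop = 2

  1: Δx=+0 Δy=+1 Δt=2 [ok]
  2: Δx=+0 Δy=+2 Δt=2 [BAD: non-unit step]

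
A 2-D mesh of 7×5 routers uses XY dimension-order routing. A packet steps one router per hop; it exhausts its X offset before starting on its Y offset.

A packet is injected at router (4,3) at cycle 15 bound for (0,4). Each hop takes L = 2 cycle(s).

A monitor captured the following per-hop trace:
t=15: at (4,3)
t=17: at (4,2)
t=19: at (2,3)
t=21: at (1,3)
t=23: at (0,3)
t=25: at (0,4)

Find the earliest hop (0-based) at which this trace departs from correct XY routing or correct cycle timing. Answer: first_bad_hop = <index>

  1: Δx=+0 Δy=-1 Δt=2 [BAD: Y-move but x=4≠0]

first_bad_hop = 1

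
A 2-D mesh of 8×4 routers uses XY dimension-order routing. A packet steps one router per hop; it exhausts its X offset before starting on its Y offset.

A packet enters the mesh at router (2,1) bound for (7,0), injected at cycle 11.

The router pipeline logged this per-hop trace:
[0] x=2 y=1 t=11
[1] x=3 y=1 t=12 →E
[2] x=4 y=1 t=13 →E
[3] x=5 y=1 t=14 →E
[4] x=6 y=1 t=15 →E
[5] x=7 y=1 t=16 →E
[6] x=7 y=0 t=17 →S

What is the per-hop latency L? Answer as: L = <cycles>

L = 1

Between hops 0 and 1 the cycle counter advances 12 − 11 = 1.
One hop costs L cycles, so L = 1.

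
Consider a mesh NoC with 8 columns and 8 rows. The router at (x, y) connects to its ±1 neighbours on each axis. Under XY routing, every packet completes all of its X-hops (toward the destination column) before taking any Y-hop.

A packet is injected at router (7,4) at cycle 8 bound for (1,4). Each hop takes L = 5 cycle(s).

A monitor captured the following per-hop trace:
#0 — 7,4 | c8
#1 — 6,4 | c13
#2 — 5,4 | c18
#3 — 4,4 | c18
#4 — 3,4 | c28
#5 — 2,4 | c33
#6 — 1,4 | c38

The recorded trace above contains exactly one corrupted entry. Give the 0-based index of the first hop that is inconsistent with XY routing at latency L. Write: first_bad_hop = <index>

first_bad_hop = 3

check 1→ d=(-1,0) cyc+5: ok
check 2→ d=(-1,0) cyc+5: ok
check 3→ d=(-1,0) cyc+0: BAD: Δcyc=0≠L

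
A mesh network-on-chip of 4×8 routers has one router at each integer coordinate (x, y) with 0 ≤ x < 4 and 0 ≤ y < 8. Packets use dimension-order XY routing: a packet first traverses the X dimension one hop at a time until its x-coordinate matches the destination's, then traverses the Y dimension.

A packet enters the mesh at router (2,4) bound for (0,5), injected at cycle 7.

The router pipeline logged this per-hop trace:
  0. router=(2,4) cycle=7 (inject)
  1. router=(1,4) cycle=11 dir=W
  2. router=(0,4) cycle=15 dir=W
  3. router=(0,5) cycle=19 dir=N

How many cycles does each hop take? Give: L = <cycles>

Between hops 0 and 1 the cycle counter advances 11 − 7 = 4.
Per-hop latency L = Δcyc = 4.

L = 4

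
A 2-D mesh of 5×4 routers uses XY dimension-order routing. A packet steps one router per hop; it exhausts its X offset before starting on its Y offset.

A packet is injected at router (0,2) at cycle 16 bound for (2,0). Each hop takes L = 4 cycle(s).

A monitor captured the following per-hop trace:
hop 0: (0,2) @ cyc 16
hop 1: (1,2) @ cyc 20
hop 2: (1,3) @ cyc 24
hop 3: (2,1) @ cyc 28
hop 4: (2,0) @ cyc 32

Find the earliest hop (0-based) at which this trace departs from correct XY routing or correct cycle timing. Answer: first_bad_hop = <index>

[1] (+1,+0) / 4c ⇒ ok
[2] (+0,+1) / 4c ⇒ BAD: Y-move but x=1≠2

first_bad_hop = 2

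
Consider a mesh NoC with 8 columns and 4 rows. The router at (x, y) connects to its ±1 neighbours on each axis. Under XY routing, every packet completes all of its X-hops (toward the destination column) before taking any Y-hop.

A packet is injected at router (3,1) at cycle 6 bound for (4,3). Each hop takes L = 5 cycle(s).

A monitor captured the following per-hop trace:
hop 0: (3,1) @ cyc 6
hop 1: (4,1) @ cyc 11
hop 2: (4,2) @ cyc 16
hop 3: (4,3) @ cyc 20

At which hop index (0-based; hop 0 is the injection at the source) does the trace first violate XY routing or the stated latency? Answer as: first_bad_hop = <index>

first_bad_hop = 3

check 1→ d=(1,0) cyc+5: ok
check 2→ d=(0,1) cyc+5: ok
check 3→ d=(0,1) cyc+4: BAD: Δcyc=4≠L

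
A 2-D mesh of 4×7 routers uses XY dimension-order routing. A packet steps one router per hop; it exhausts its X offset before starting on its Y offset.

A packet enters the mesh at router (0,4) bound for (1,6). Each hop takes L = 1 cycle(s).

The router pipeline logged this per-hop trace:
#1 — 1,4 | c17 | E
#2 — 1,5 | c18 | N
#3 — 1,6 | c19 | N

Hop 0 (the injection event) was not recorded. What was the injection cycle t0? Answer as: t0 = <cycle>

The first recorded entry is hop 1 at cycle 17.
Subtract one hop: t0 = 17 − 1 = 16.

t0 = 16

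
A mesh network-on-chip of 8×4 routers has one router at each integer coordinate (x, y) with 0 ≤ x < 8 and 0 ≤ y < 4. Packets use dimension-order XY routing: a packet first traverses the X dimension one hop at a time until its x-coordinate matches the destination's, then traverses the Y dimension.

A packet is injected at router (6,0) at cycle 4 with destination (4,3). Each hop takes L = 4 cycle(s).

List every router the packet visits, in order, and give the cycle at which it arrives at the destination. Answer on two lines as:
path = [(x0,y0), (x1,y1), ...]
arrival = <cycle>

src (6,0)  cyc=4
W→(5,0)  cyc=8
W→(4,0)  cyc=12
N→(4,1)  cyc=16
N→(4,2)  cyc=20
N→(4,3)  cyc=24

path = [(6,0), (5,0), (4,0), (4,1), (4,2), (4,3)]
arrival = 24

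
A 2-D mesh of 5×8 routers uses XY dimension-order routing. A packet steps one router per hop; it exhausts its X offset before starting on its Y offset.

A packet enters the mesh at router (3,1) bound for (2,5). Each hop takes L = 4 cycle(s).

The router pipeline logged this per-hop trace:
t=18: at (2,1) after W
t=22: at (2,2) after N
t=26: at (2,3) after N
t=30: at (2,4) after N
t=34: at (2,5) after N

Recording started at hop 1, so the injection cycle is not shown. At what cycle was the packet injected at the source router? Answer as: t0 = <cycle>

t0 = 14

The first recorded entry is hop 1 at cycle 18.
Subtract one hop: t0 = 18 − 4 = 14.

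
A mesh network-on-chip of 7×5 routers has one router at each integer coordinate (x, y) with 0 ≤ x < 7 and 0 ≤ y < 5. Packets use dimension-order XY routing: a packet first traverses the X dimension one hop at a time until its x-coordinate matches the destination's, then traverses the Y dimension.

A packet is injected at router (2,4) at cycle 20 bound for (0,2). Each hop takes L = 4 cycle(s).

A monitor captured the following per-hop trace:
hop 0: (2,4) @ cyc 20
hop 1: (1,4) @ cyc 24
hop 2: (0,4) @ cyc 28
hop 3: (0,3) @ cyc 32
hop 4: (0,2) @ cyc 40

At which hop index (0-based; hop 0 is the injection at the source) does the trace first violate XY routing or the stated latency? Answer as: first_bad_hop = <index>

first_bad_hop = 4

  1: Δx=-1 Δy=+0 Δt=4 [ok]
  2: Δx=-1 Δy=+0 Δt=4 [ok]
  3: Δx=+0 Δy=-1 Δt=4 [ok]
  4: Δx=+0 Δy=-1 Δt=8 [BAD: Δcyc=8≠L]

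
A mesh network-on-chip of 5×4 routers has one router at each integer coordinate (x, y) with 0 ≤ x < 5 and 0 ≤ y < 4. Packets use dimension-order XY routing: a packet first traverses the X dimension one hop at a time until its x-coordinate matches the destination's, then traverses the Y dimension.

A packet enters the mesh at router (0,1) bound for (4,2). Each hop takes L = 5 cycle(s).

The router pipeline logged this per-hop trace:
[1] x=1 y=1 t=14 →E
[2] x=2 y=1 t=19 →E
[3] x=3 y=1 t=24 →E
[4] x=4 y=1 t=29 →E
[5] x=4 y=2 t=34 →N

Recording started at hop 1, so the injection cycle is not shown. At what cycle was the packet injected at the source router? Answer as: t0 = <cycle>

t0 = 9

Hop 1 reached at cycle 14; hop k is at t0 + k·L.
t0 = cyc[1] − L = 14 − 5 = 9.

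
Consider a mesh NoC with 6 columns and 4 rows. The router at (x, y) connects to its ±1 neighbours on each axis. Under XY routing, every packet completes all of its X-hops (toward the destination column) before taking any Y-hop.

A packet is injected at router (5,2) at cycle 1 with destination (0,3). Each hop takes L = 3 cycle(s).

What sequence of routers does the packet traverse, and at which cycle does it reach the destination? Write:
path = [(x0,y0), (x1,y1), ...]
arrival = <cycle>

[0] x=5 y=2 t=1
[1] x=4 y=2 t=4 →W
[2] x=3 y=2 t=7 →W
[3] x=2 y=2 t=10 →W
[4] x=1 y=2 t=13 →W
[5] x=0 y=2 t=16 →W
[6] x=0 y=3 t=19 →N

path = [(5,2), (4,2), (3,2), (2,2), (1,2), (0,2), (0,3)]
arrival = 19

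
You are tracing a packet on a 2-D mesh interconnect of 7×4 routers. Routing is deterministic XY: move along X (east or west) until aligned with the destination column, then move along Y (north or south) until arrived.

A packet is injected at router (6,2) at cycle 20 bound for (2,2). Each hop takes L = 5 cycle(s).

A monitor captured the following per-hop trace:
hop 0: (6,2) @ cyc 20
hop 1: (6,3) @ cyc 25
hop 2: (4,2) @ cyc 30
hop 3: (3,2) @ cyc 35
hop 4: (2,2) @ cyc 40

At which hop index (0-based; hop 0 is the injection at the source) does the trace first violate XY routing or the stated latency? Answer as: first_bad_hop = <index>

first_bad_hop = 1

check 1→ d=(0,1) cyc+5: BAD: Y-move but x=6≠2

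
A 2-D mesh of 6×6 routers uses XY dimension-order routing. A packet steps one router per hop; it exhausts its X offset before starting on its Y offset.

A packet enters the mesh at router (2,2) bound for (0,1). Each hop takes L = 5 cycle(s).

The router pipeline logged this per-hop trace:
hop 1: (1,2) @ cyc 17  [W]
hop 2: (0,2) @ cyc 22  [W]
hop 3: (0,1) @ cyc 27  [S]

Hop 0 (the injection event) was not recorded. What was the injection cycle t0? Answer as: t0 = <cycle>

t0 = 12

At hop 1 the cycle is 17; in general cyc_k = t0 + kL.
So t0 = 17 − 1·5 = 12.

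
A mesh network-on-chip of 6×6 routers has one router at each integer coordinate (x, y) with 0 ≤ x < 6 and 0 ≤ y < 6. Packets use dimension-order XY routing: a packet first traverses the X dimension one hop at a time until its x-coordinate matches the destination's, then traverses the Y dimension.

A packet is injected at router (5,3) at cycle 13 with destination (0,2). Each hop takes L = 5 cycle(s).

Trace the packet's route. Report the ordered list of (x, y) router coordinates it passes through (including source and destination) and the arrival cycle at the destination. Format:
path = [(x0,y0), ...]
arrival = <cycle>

  0. router=(5,3) cycle=13 (inject)
  1. router=(4,3) cycle=18 dir=W
  2. router=(3,3) cycle=23 dir=W
  3. router=(2,3) cycle=28 dir=W
  4. router=(1,3) cycle=33 dir=W
  5. router=(0,3) cycle=38 dir=W
  6. router=(0,2) cycle=43 dir=S

path = [(5,3), (4,3), (3,3), (2,3), (1,3), (0,3), (0,2)]
arrival = 43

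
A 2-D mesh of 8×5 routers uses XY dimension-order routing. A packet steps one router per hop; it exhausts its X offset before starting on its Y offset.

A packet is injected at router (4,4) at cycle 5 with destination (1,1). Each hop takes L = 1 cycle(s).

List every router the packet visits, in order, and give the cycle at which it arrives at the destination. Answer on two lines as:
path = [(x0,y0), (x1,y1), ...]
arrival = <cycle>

src (4,4)  cyc=5
W→(3,4)  cyc=6
W→(2,4)  cyc=7
W→(1,4)  cyc=8
S→(1,3)  cyc=9
S→(1,2)  cyc=10
S→(1,1)  cyc=11

path = [(4,4), (3,4), (2,4), (1,4), (1,3), (1,2), (1,1)]
arrival = 11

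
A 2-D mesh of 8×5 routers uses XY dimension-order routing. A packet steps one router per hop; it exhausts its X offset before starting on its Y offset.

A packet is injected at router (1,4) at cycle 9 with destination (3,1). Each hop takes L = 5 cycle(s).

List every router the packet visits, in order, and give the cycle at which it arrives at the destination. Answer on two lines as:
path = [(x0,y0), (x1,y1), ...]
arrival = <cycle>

path = [(1,4), (2,4), (3,4), (3,3), (3,2), (3,1)]
arrival = 34

[0] x=1 y=4 t=9
[1] x=2 y=4 t=14 →E
[2] x=3 y=4 t=19 →E
[3] x=3 y=3 t=24 →S
[4] x=3 y=2 t=29 →S
[5] x=3 y=1 t=34 →S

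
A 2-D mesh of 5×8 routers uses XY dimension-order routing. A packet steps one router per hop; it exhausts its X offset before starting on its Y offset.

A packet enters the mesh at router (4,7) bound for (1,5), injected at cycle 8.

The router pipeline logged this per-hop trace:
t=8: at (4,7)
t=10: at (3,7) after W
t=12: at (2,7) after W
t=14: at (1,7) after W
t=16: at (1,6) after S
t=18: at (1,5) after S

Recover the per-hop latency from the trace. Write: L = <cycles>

L = 2

Between hops 0 and 1 the cycle counter advances 10 − 8 = 2.
That increment is L by definition: L = 2.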